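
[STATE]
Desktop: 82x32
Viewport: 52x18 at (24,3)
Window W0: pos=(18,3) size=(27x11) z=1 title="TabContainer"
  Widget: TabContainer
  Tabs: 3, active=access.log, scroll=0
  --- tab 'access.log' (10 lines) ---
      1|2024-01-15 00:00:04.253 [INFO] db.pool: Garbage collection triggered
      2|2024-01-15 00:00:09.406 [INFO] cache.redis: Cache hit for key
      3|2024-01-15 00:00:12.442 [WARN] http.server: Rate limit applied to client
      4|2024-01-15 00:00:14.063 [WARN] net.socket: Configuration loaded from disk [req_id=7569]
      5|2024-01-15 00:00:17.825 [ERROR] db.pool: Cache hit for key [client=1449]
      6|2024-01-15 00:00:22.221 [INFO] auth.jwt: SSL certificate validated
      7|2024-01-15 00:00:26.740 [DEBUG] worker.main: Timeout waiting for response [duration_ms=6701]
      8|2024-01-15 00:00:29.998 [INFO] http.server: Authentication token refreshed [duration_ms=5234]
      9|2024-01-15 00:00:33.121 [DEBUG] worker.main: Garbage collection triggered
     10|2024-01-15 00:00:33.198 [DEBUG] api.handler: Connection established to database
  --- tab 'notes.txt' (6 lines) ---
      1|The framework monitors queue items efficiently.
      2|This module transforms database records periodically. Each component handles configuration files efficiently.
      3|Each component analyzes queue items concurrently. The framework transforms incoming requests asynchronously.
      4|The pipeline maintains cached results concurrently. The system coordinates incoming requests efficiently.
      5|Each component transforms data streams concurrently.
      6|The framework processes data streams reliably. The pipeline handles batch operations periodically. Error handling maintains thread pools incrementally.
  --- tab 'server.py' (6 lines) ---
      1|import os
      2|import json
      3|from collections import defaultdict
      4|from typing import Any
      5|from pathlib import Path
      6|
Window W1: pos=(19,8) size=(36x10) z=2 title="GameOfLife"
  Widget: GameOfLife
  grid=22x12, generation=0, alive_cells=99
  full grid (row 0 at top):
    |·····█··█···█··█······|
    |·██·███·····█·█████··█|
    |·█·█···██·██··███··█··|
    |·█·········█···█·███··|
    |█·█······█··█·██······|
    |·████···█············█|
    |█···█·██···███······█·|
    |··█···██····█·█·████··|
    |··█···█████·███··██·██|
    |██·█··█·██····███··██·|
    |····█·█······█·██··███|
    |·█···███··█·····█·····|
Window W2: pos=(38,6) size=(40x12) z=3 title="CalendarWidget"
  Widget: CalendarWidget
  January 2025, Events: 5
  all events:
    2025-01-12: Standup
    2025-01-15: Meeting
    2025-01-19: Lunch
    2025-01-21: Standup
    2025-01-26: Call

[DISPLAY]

━━━━━━━━━━━━━━━━━━━━┓                               
ontainer            ┃                               
────────────────────┨                               
ss.log]│ notes┏━━━━━━━━━━━━━━━━━━━━━━━━━━━━━━━━━━━━━
──────────────┃ CalendarWidget                      
━━━━━━━━━━━━━━┠─────────────────────────────────────
eOfLife       ┃             January 2025            
──────────────┃Mo Tu We Th Fr Sa Su                 
 0            ┃       1  2  3  4  5                 
·······█···█·█┃ 6  7  8  9 10 11 12*                
·····█··█·██··┃13 14 15* 16 17 18 19*               
█···█·········┃20 21* 22 23 24 25 26*               
█·██···███····┃27 28 29 30 31                       
··██····█·█·██┃                                     
━━━━━━━━━━━━━━┗━━━━━━━━━━━━━━━━━━━━━━━━━━━━━━━━━━━━━
                                                    
                                                    
                                                    


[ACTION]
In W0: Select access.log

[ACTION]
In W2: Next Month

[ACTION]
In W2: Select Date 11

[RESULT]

━━━━━━━━━━━━━━━━━━━━┓                               
ontainer            ┃                               
────────────────────┨                               
ss.log]│ notes┏━━━━━━━━━━━━━━━━━━━━━━━━━━━━━━━━━━━━━
──────────────┃ CalendarWidget                      
━━━━━━━━━━━━━━┠─────────────────────────────────────
eOfLife       ┃            February 2025            
──────────────┃Mo Tu We Th Fr Sa Su                 
 0            ┃                1  2                 
·······█···█·█┃ 3  4  5  6  7  8  9                 
·····█··█·██··┃10 [11] 12 13 14 15 16               
█···█·········┃17 18 19 20 21 22 23                 
█·██···███····┃24 25 26 27 28                       
··██····█·█·██┃                                     
━━━━━━━━━━━━━━┗━━━━━━━━━━━━━━━━━━━━━━━━━━━━━━━━━━━━━
                                                    
                                                    
                                                    


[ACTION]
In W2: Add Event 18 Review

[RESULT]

━━━━━━━━━━━━━━━━━━━━┓                               
ontainer            ┃                               
────────────────────┨                               
ss.log]│ notes┏━━━━━━━━━━━━━━━━━━━━━━━━━━━━━━━━━━━━━
──────────────┃ CalendarWidget                      
━━━━━━━━━━━━━━┠─────────────────────────────────────
eOfLife       ┃            February 2025            
──────────────┃Mo Tu We Th Fr Sa Su                 
 0            ┃                1  2                 
·······█···█·█┃ 3  4  5  6  7  8  9                 
·····█··█·██··┃10 [11] 12 13 14 15 16               
█···█·········┃17 18* 19 20 21 22 23                
█·██···███····┃24 25 26 27 28                       
··██····█·█·██┃                                     
━━━━━━━━━━━━━━┗━━━━━━━━━━━━━━━━━━━━━━━━━━━━━━━━━━━━━
                                                    
                                                    
                                                    


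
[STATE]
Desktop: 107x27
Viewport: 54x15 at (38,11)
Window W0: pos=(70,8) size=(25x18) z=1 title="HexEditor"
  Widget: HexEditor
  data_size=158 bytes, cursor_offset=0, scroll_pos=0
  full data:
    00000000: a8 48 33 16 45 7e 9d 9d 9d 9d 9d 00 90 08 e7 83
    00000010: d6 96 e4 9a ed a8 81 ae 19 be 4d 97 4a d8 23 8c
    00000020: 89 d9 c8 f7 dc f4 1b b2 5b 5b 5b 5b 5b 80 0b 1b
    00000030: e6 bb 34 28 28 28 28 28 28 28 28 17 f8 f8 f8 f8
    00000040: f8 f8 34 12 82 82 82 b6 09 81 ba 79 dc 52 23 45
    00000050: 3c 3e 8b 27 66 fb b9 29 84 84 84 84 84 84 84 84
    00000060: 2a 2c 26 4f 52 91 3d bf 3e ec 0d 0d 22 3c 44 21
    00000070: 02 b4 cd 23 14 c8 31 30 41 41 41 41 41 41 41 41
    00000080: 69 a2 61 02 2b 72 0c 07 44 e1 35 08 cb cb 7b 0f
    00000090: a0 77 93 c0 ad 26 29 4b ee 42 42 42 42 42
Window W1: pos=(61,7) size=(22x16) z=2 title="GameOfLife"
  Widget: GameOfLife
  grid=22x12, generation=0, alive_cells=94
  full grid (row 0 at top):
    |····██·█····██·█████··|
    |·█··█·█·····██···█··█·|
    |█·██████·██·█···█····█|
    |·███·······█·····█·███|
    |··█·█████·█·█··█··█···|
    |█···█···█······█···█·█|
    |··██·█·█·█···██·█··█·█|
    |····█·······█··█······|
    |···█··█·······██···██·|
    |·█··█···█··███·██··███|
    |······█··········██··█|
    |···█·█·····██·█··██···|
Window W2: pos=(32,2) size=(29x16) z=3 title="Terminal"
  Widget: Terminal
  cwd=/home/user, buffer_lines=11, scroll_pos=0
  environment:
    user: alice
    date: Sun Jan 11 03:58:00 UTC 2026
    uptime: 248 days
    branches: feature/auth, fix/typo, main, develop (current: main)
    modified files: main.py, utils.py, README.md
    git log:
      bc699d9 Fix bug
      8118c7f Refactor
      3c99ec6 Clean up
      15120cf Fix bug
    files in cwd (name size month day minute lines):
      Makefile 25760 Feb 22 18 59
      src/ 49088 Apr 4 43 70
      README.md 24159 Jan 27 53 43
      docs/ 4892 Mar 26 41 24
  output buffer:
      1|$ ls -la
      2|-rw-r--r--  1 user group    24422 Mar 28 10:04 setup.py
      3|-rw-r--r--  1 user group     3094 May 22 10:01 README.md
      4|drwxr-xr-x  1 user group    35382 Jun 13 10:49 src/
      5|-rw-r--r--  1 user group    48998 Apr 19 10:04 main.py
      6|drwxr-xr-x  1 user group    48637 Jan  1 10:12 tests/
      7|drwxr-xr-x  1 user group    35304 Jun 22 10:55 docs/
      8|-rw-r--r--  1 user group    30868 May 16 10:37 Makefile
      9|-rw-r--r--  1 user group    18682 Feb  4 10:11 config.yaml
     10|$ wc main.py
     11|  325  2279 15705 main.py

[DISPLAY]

-xr-x  1 user group   ┃┃···██·█····██·█████·┃ 48 33 16
--r--  1 user group   ┃┃█··█·█·····██···█··█┃ 96 e4 9a
--r--  1 user group   ┃┃·██████·██·█···█····┃ d9 c8 f7
main.py               ┃┃███·······█·····█·██┃ bb 34 28
  2279 15705 main.py  ┃┃·█·█████·█·█··█··█··┃ f8 34 12
                      ┃┃···█···█······█···█·┃ 3e 8b 27
━━━━━━━━━━━━━━━━━━━━━━┛┃·██·█·█·█···██·█··█·┃ 2c 26 4f
                       ┃···█·······█··█·····┃ b4 cd 23
                       ┃··█··█·······██···██┃ a2 61 02
                       ┃█··█···█··███·██··██┃ 77 93 c0
                       ┃·····█··········██··┃         
                       ┗━━━━━━━━━━━━━━━━━━━━┛         
                                ┃                     
                                ┃                     
                                ┗━━━━━━━━━━━━━━━━━━━━━


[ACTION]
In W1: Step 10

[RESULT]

-xr-x  1 user group   ┃┃···············████·┃ 48 33 16
--r--  1 user group   ┃┃··············█···█·┃ 96 e4 9a
--r--  1 user group   ┃┃█····█······█·······┃ d9 c8 f7
main.py               ┃┃····██·····███······┃ bb 34 28
  2279 15705 main.py  ┃┃·█·█···············█┃ f8 34 12
                      ┃┃█···██·█··█··█···█··┃ 3e 8b 27
━━━━━━━━━━━━━━━━━━━━━━┛┃·····███·······█···█┃ 2c 26 4f
                       ┃·············██·····┃ b4 cd 23
                       ┃██·██·····████······┃ a2 61 02
                       ┃██·██·····██········┃ 77 93 c0
                       ┃████·█··············┃         
                       ┗━━━━━━━━━━━━━━━━━━━━┛         
                                ┃                     
                                ┃                     
                                ┗━━━━━━━━━━━━━━━━━━━━━


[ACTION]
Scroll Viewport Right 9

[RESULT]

user group   ┃┃···············████·┃ 48 33 16 4┃      
user group   ┃┃··············█···█·┃ 96 e4 9a e┃      
user group   ┃┃█····█······█·······┃ d9 c8 f7 d┃      
             ┃┃····██·····███······┃ bb 34 28 2┃      
705 main.py  ┃┃·█·█···············█┃ f8 34 12 8┃      
             ┃┃█···██·█··█··█···█··┃ 3e 8b 27 6┃      
━━━━━━━━━━━━━┛┃·····███·······█···█┃ 2c 26 4f 5┃      
              ┃·············██·····┃ b4 cd 23 1┃      
              ┃██·██·····████······┃ a2 61 02 2┃      
              ┃██·██·····██········┃ 77 93 c0 a┃      
              ┃████·█··············┃           ┃      
              ┗━━━━━━━━━━━━━━━━━━━━┛           ┃      
                       ┃                       ┃      
                       ┃                       ┃      
                       ┗━━━━━━━━━━━━━━━━━━━━━━━┛      


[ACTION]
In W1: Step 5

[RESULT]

user group   ┃┃····················┃ 48 33 16 4┃      
user group   ┃┃············███·····┃ 96 e4 9a e┃      
user group   ┃┃·····██···███·██····┃ d9 c8 f7 d┃      
             ┃┃·····██···█···██····┃ bb 34 28 2┃      
705 main.py  ┃┃···█···█···█·██·····┃ f8 34 12 8┃      
             ┃┃···█·······█··█····█┃ 3e 8b 27 6┃      
━━━━━━━━━━━━━┛┃···█·······███·····█┃ 2c 26 4f 5┃      
              ┃····█······█·█······┃ b4 cd 23 1┃      
              ┃····███···██········┃ a2 61 02 2┃      
              ┃···█·······█·█······┃ 77 93 c0 a┃      
              ┃····█·█·····█·······┃           ┃      
              ┗━━━━━━━━━━━━━━━━━━━━┛           ┃      
                       ┃                       ┃      
                       ┃                       ┃      
                       ┗━━━━━━━━━━━━━━━━━━━━━━━┛      


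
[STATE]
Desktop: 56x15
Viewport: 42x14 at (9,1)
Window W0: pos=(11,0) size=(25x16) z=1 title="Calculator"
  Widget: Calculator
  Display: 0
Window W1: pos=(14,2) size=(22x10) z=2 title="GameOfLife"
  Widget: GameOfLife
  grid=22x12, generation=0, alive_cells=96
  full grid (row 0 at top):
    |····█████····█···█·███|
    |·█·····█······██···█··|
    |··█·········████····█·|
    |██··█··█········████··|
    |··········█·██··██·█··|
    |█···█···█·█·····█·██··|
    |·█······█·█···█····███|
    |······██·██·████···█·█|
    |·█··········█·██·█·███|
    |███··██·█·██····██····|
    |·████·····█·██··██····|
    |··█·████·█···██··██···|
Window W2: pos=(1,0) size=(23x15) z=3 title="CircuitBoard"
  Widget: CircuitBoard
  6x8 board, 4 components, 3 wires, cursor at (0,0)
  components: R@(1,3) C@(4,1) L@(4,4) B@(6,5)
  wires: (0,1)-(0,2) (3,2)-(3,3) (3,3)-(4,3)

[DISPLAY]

tBoard        ┃           ┃               
──────────────┨━━━━━━━━━━━┓               
2 3 4 5       ┃fe         ┃               
 · ─ ·        ┃───────────┨               
              ┃           ┃               
         R    ┃······████·┃               
              ┃█·██··██·█·┃               
              ┃█·····█·██·┃               
              ┃█···█····██┃               
     · ─ ·    ┃█·████···█·┃               
         │    ┃━━━━━━━━━━━┛               
 C       ·   L┃┼───┤      ┃               
              ┃│ M+│      ┃               
━━━━━━━━━━━━━━┛┴───┘      ┃               


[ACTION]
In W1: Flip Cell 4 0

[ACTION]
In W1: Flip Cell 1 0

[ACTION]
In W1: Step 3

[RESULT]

tBoard        ┃           ┃               
──────────────┨━━━━━━━━━━━┓               
2 3 4 5       ┃fe         ┃               
 · ─ ·        ┃───────────┨               
              ┃           ┃               
         R    ┃··█····███·┃               
              ┃··███·█··█·┃               
              ┃█······█···┃               
              ┃█·███·█····┃               
     · ─ ·    ┃··██·······┃               
         │    ┃━━━━━━━━━━━┛               
 C       ·   L┃┼───┤      ┃               
              ┃│ M+│      ┃               
━━━━━━━━━━━━━━┛┴───┘      ┃               


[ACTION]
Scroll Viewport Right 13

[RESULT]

d        ┃           ┃                    
─────────┨━━━━━━━━━━━┓                    
 5       ┃fe         ┃                    
·        ┃───────────┨                    
         ┃           ┃                    
    R    ┃··█····███·┃                    
         ┃··███·█··█·┃                    
         ┃█······█···┃                    
         ┃█·███·█····┃                    
· ─ ·    ┃··██·······┃                    
    │    ┃━━━━━━━━━━━┛                    
    ·   L┃┼───┤      ┃                    
         ┃│ M+│      ┃                    
━━━━━━━━━┛┴───┘      ┃                    


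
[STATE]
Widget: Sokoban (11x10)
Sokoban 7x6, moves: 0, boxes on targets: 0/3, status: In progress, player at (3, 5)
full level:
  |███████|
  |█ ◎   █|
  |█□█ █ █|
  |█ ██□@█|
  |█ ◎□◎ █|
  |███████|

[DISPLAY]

███████    
█ ◎   █    
█□█ █ █    
█ ██□@█    
█ ◎□◎ █    
███████    
Moves: 0  0
           
           
           


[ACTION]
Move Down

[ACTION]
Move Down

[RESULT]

███████    
█ ◎   █    
█□█ █ █    
█ ██□ █    
█ ◎□◎@█    
███████    
Moves: 1  0
           
           
           


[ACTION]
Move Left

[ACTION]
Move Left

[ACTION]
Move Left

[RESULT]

███████    
█ ◎   █    
█□█ █ █    
█ ██□ █    
█□+ ◎ █    
███████    
Moves: 4  0
           
           
           


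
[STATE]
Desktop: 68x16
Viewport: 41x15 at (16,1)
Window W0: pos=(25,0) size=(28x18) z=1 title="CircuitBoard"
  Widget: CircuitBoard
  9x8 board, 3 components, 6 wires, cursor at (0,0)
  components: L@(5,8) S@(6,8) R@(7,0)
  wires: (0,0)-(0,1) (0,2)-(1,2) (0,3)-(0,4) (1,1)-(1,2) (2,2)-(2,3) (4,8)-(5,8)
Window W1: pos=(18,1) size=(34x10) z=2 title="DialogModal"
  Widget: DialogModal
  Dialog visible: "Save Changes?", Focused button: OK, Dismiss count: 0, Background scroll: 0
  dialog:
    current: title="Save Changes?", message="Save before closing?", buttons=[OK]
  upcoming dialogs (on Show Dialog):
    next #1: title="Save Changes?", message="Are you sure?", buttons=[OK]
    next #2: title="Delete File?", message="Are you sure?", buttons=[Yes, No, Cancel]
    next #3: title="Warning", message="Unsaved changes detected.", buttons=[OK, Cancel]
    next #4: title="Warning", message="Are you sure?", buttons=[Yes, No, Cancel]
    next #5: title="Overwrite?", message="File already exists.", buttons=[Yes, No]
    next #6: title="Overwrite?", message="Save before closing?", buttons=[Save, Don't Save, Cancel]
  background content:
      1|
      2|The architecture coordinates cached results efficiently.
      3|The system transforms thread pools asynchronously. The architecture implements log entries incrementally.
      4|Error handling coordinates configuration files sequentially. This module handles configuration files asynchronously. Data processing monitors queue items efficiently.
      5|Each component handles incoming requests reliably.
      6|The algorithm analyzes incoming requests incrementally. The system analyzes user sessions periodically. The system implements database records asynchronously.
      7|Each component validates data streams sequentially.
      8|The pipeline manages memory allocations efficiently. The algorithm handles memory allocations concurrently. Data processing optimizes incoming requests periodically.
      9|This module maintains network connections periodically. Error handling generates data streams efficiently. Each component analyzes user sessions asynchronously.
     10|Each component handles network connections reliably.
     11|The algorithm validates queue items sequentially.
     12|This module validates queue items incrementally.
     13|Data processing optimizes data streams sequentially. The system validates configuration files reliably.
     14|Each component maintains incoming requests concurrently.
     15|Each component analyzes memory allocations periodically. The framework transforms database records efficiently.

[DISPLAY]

  ┏━━━━━━━━━━━━━━━━━━━━━━━━━━━━━━━━┓┃    
  ┃ DialogModal                    ┃┨    
  ┠────────────────────────────────┨┃    
  ┃    ┌──────────────────────┐    ┃┃    
  ┃The │    Save Changes?     │ cac┃┃    
  ┃The │ Save before closing? │ poo┃┃    
  ┃Erro│         [OK]         │onfi┃┃    
  ┃Each└──────────────────────┘ing ┃┃    
  ┃The algorithm analyzes incoming ┃┃    
  ┗━━━━━━━━━━━━━━━━━━━━━━━━━━━━━━━━┛┃    
         ┃                          ┃    
         ┃4                         ┃    
         ┃                          ┃    
         ┃5                         ┃    
         ┃                          ┃    


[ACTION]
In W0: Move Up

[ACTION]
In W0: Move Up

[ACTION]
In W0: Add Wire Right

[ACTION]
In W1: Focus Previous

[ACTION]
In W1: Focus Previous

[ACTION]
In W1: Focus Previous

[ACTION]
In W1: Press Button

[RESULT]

  ┏━━━━━━━━━━━━━━━━━━━━━━━━━━━━━━━━┓┃    
  ┃ DialogModal                    ┃┨    
  ┠────────────────────────────────┨┃    
  ┃                                ┃┃    
  ┃The architecture coordinates cac┃┃    
  ┃The system transforms thread poo┃┃    
  ┃Error handling coordinates confi┃┃    
  ┃Each component handles incoming ┃┃    
  ┃The algorithm analyzes incoming ┃┃    
  ┗━━━━━━━━━━━━━━━━━━━━━━━━━━━━━━━━┛┃    
         ┃                          ┃    
         ┃4                         ┃    
         ┃                          ┃    
         ┃5                         ┃    
         ┃                          ┃    


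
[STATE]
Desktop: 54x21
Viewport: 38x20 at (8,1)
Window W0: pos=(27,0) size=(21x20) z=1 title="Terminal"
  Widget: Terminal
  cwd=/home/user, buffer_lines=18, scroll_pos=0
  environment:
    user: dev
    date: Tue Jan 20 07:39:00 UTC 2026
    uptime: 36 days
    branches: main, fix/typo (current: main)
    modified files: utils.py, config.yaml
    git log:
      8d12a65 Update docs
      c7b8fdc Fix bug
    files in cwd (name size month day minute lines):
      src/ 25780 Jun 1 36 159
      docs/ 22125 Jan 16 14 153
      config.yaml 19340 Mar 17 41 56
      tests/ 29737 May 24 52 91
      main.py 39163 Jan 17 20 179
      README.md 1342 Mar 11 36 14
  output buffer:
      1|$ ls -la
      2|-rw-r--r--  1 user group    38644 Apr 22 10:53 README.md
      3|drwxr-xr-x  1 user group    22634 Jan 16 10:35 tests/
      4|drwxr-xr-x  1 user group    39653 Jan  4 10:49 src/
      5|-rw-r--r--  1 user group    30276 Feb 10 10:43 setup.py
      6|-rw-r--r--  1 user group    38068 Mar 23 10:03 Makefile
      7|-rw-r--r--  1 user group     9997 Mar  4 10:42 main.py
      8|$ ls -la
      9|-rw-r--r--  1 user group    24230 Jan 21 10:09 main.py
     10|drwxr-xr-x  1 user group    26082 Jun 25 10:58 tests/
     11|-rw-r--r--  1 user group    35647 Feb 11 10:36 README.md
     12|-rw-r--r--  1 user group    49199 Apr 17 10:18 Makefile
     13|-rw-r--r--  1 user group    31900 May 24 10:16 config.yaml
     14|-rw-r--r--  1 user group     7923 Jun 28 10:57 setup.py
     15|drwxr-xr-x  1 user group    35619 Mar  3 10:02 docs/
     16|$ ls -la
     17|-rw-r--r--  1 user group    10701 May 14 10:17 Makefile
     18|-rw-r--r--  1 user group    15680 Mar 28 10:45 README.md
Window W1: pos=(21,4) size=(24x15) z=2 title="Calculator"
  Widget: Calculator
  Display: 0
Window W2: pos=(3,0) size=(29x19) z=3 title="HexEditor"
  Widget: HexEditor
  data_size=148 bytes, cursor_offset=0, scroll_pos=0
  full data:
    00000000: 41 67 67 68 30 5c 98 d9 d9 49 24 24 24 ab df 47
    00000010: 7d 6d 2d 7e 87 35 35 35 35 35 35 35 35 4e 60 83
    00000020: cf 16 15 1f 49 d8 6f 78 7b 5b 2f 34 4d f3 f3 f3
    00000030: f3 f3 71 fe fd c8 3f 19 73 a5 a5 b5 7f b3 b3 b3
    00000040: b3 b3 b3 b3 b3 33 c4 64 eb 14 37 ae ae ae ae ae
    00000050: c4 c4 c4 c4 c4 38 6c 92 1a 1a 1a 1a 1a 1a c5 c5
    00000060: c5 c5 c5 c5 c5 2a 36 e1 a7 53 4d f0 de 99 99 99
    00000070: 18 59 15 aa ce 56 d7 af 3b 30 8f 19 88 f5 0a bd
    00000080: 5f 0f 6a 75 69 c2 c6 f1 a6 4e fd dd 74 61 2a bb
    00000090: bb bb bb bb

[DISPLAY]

Editor                 ┃minal         
───────────────────────┨──────────────
0000  41 67 67 68 30 5c┃ -la          
0010  7d 6d 2d 7e 87 35┃━━━━━━━━━━━━┓r
0020  cf 16 15 1f 49 d8┃r           ┃r
0030  f3 f3 71 fe fd c8┃────────────┨r
0040  b3 b3 b3 b3 b3 33┃           0┃r
0050  c4 c4 c4 c4 c4 38┃──┬───┐     ┃r
0060  c5 c5 c5 c5 c5 2a┃9 │ ÷ │     ┃r
0070  18 59 15 aa ce 56┃──┼───┤     ┃ 
0080  5f 0f 6a 75 69 c2┃6 │ × │     ┃r
0090  bb bb bb bb      ┃──┼───┤     ┃r
                       ┃3 │ - │     ┃r
                       ┃──┼───┤     ┃r
                       ┃= │ + │     ┃r
                       ┃──┼───┤     ┃r
                       ┃MR│ M+│     ┃r
━━━━━━━━━━━━━━━━━━━━━━━┛━━━━━━━━━━━━┛ 
                   ┗━━━━━━━━━━━━━━━━━━
                                      


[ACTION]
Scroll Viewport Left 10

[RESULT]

   ┃ HexEditor                 ┃minal 
   ┠───────────────────────────┨──────
   ┃00000000  41 67 67 68 30 5c┃ -la  
   ┃00000010  7d 6d 2d 7e 87 35┃━━━━━━
   ┃00000020  cf 16 15 1f 49 d8┃r     
   ┃00000030  f3 f3 71 fe fd c8┃──────
   ┃00000040  b3 b3 b3 b3 b3 33┃      
   ┃00000050  c4 c4 c4 c4 c4 38┃──┬───
   ┃00000060  c5 c5 c5 c5 c5 2a┃9 │ ÷ 
   ┃00000070  18 59 15 aa ce 56┃──┼───
   ┃00000080  5f 0f 6a 75 69 c2┃6 │ × 
   ┃00000090  bb bb bb bb      ┃──┼───
   ┃                           ┃3 │ - 
   ┃                           ┃──┼───
   ┃                           ┃= │ + 
   ┃                           ┃──┼───
   ┃                           ┃MR│ M+
   ┗━━━━━━━━━━━━━━━━━━━━━━━━━━━┛━━━━━━
                           ┗━━━━━━━━━━
                                      


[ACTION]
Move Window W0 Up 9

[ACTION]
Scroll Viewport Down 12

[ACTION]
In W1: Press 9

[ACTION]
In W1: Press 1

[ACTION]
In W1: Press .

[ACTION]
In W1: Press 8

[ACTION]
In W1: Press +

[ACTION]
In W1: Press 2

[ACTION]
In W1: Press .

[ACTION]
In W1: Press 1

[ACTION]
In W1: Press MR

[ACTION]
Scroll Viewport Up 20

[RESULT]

   ┏━━━━━━━━━━━━━━━━━━━━━━━━━━━┓━━━━━━
   ┃ HexEditor                 ┃minal 
   ┠───────────────────────────┨──────
   ┃00000000  41 67 67 68 30 5c┃ -la  
   ┃00000010  7d 6d 2d 7e 87 35┃━━━━━━
   ┃00000020  cf 16 15 1f 49 d8┃r     
   ┃00000030  f3 f3 71 fe fd c8┃──────
   ┃00000040  b3 b3 b3 b3 b3 33┃      
   ┃00000050  c4 c4 c4 c4 c4 38┃──┬───
   ┃00000060  c5 c5 c5 c5 c5 2a┃9 │ ÷ 
   ┃00000070  18 59 15 aa ce 56┃──┼───
   ┃00000080  5f 0f 6a 75 69 c2┃6 │ × 
   ┃00000090  bb bb bb bb      ┃──┼───
   ┃                           ┃3 │ - 
   ┃                           ┃──┼───
   ┃                           ┃= │ + 
   ┃                           ┃──┼───
   ┃                           ┃MR│ M+
   ┗━━━━━━━━━━━━━━━━━━━━━━━━━━━┛━━━━━━
                           ┗━━━━━━━━━━


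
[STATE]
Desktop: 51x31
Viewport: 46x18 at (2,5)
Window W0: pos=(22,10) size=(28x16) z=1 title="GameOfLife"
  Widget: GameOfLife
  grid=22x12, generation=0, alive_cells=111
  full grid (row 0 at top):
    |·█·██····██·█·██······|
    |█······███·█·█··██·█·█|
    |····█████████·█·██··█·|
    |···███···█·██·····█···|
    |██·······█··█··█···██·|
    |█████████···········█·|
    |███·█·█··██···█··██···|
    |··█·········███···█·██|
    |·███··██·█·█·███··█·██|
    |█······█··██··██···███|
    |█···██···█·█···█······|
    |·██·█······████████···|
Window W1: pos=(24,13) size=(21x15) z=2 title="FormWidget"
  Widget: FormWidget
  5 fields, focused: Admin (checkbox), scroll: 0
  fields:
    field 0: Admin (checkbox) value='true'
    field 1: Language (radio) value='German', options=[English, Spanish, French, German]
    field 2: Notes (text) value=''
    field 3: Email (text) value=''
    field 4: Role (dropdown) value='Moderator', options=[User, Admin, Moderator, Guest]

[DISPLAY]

                                              
                                              
                                              
                                              
                                              
                    ┏━━━━━━━━━━━━━━━━━━━━━━━━━
                    ┃ GameOfLife              
                    ┠─────────────────────────
                    ┃G┏━━━━━━━━━━━━━━━━━━━┓   
                    ┃·┃ FormWidget        ┃   
                    ┃█┠───────────────────┨   
                    ┃·┃> Admin:      [x]  ┃   
                    ┃·┃  Language:   ( ) E┃   
                    ┃█┃  Notes:      [   ]┃   
                    ┃█┃  Email:      [   ]┃   
                    ┃█┃  Role:       [Mo▼]┃   
                    ┃·┃                   ┃   
                    ┃·┃                   ┃   


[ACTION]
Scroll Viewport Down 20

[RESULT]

                    ┃G┏━━━━━━━━━━━━━━━━━━━┓   
                    ┃·┃ FormWidget        ┃   
                    ┃█┠───────────────────┨   
                    ┃·┃> Admin:      [x]  ┃   
                    ┃·┃  Language:   ( ) E┃   
                    ┃█┃  Notes:      [   ]┃   
                    ┃█┃  Email:      [   ]┃   
                    ┃█┃  Role:       [Mo▼]┃   
                    ┃·┃                   ┃   
                    ┃·┃                   ┃   
                    ┃█┃                   ┃   
                    ┃█┃                   ┃   
                    ┗━┃                   ┃━━━
                      ┃                   ┃   
                      ┗━━━━━━━━━━━━━━━━━━━┛   
                                              
                                              
                                              


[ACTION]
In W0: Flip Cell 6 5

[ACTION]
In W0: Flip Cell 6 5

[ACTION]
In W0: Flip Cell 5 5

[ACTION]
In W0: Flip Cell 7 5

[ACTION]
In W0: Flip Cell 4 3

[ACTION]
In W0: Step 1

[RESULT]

                    ┃G┏━━━━━━━━━━━━━━━━━━━┓   
                    ┃·┃ FormWidget        ┃   
                    ┃·┠───────────────────┨   
                    ┃·┃> Admin:      [x]  ┃   
                    ┃·┃  Language:   ( ) E┃   
                    ┃█┃  Notes:      [   ]┃   
                    ┃·┃  Email:      [   ]┃   
                    ┃█┃  Role:       [Mo▼]┃   
                    ┃█┃                   ┃   
                    ┃·┃                   ┃   
                    ┃█┃                   ┃   
                    ┃█┃                   ┃   
                    ┗━┃                   ┃━━━
                      ┃                   ┃   
                      ┗━━━━━━━━━━━━━━━━━━━┛   
                                              
                                              
                                              


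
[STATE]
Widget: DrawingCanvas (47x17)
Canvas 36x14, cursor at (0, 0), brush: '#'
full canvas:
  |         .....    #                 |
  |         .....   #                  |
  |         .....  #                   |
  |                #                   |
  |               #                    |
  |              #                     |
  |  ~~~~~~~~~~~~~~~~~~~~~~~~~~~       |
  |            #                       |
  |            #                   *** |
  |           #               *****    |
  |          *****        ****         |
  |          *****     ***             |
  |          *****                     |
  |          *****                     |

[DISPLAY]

+        .....    #                            
         .....   #                             
         .....  #                              
                #                              
               #                               
              #                                
  ~~~~~~~~~~~~~~~~~~~~~~~~~~~                  
            #                                  
            #                   ***            
           #               *****               
          *****        ****                    
          *****     ***                        
          *****                                
          *****                                
                                               
                                               
                                               


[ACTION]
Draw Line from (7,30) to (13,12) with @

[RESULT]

+        .....    #                            
         .....   #                             
         .....  #                              
                #                              
               #                               
              #                                
  ~~~~~~~~~~~~~~~~~~~~~~~~~~~                  
            #                @@                
            #             @@@   ***            
           #           @@@ *****               
          *****     @@@****                    
          *****  @@@***                        
          ****@@@                              
          **@@*                                
                                               
                                               
                                               


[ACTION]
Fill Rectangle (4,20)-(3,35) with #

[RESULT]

+        .....    #                            
         .....   #                             
         .....  #                              
                #   ################           
               #    ################           
              #                                
  ~~~~~~~~~~~~~~~~~~~~~~~~~~~                  
            #                @@                
            #             @@@   ***            
           #           @@@ *****               
          *****     @@@****                    
          *****  @@@***                        
          ****@@@                              
          **@@*                                
                                               
                                               
                                               


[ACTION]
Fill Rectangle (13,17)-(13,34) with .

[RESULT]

+        .....    #                            
         .....   #                             
         .....  #                              
                #   ################           
               #    ################           
              #                                
  ~~~~~~~~~~~~~~~~~~~~~~~~~~~                  
            #                @@                
            #             @@@   ***            
           #           @@@ *****               
          *****     @@@****                    
          *****  @@@***                        
          ****@@@                              
          **@@*  ..................            
                                               
                                               
                                               
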